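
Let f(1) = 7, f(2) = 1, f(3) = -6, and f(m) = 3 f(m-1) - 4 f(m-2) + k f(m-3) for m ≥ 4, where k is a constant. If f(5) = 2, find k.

2

f(4) = -22 + 7k
f(5) = -42 + 22k
So -42 + 22k = 2, giving k = 2.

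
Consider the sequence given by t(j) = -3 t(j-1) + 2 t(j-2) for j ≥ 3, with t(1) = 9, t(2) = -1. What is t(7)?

t(3) = -3(-1) + 2(9) = 21
t(4) = -3(21) + 2(-1) = -65
t(5) = -3(-65) + 2(21) = 237
t(6) = -3(237) + 2(-65) = -841
t(7) = -3(-841) + 2(237) = 2997

2997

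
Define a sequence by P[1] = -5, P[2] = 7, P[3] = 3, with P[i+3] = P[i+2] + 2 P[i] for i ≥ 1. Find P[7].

-1

P[4] = 3 + 2(-5) = -7
P[5] = (-7) + 2(7) = 7
P[6] = 7 + 2(3) = 13
P[7] = 13 + 2(-7) = -1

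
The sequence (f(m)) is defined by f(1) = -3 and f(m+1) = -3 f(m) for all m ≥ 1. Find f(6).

f(2) = -3·(-3) = 9
f(3) = -3·9 = -27
f(4) = -3·(-27) = 81
f(5) = -3·81 = -243
f(6) = -3·(-243) = 729

729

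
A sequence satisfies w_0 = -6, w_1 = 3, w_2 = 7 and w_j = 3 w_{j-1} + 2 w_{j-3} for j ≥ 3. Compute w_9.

w_3 = 3*7 + 2*(-6) = 9
w_4 = 3*9 + 2*3 = 33
w_5 = 3*33 + 2*7 = 113
w_6 = 3*113 + 2*9 = 357
w_7 = 3*357 + 2*33 = 1137
w_8 = 3*1137 + 2*113 = 3637
w_9 = 3*3637 + 2*357 = 11625

11625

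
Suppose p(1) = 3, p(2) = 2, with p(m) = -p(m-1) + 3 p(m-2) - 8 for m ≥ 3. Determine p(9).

p(3) = -2 + 3*3 - 8 = -1
p(4) = -(-1) + 3*2 - 8 = -1
p(5) = -(-1) + 3*(-1) - 8 = -10
p(6) = -(-10) + 3*(-1) - 8 = -1
p(7) = -(-1) + 3*(-10) - 8 = -37
p(8) = -(-37) + 3*(-1) - 8 = 26
p(9) = -26 + 3*(-37) - 8 = -145

-145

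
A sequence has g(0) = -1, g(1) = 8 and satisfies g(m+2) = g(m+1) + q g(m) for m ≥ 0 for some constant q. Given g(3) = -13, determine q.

g(2) = 8 - q
g(3) = 8 + 7q
So 8 + 7q = -13, giving q = -3.

-3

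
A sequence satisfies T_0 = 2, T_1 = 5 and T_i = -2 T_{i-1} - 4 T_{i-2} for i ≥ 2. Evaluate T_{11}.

-9216

T_2 = -2(5) - 4(2) = -18
T_3 = -2(-18) - 4(5) = 16
T_4 = -2(16) - 4(-18) = 40
T_5 = -2(40) - 4(16) = -144
T_6 = -2(-144) - 4(40) = 128
T_7 = -2(128) - 4(-144) = 320
T_8 = -2(320) - 4(128) = -1152
T_9 = -2(-1152) - 4(320) = 1024
T_{10} = -2(1024) - 4(-1152) = 2560
T_{11} = -2(2560) - 4(1024) = -9216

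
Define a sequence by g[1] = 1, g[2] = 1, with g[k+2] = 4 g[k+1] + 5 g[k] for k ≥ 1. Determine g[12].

g[3] = 4·1 + 5·1 = 9
g[4] = 4·9 + 5·1 = 41
g[5] = 4·41 + 5·9 = 209
g[6] = 4·209 + 5·41 = 1041
g[7] = 4·1041 + 5·209 = 5209
g[8] = 4·5209 + 5·1041 = 26041
g[9] = 4·26041 + 5·5209 = 130209
g[10] = 4·130209 + 5·26041 = 651041
g[11] = 4·651041 + 5·130209 = 3255209
g[12] = 4·3255209 + 5·651041 = 16276041

16276041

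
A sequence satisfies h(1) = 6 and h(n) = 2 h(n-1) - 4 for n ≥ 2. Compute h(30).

1073741828

The fixed point is -4/(1 - 2) = 4, so h(n) - 4 = 2(h(n-1) - 4).
Hence h(n) = 2·2^{n-1} + 4.
h(30) = 2·2^{29} + 4 = 2·536870912 + 4 = 1073741828.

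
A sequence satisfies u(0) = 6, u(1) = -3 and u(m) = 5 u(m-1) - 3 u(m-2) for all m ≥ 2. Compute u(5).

-2937

u(2) = 5(-3) - 3(6) = -33
u(3) = 5(-33) - 3(-3) = -156
u(4) = 5(-156) - 3(-33) = -681
u(5) = 5(-681) - 3(-156) = -2937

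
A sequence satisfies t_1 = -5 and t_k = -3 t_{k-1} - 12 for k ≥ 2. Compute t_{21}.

-6973568805

The fixed point is -12/(1 + 3) = -3, so t_k + 3 = -3(t_{k-1} + 3).
Hence t_k = -2·(-3)^{k-1} - 3.
t_{21} = -2·(-3)^{20} - 3 = -2·3486784401 - 3 = -6973568805.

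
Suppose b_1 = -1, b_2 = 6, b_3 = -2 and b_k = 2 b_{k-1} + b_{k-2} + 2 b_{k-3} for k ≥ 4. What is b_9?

b_4 = 2(-2) + 6 + 2(-1) = 0
b_5 = 2(0) + (-2) + 2(6) = 10
b_6 = 2(10) + 0 + 2(-2) = 16
b_7 = 2(16) + 10 + 2(0) = 42
b_8 = 2(42) + 16 + 2(10) = 120
b_9 = 2(120) + 42 + 2(16) = 314

314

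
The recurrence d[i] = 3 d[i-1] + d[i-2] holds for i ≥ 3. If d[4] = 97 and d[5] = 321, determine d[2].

Rearranging, d[i-2] = d[i] - 3 d[i-1].
d[3] = 321 - 3(97) = 30
d[2] = 97 - 3(30) = 7

7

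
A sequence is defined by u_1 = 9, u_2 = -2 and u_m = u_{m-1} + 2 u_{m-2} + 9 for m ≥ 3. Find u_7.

345

u_3 = (-2) + 2(9) + 9 = 25
u_4 = 25 + 2(-2) + 9 = 30
u_5 = 30 + 2(25) + 9 = 89
u_6 = 89 + 2(30) + 9 = 158
u_7 = 158 + 2(89) + 9 = 345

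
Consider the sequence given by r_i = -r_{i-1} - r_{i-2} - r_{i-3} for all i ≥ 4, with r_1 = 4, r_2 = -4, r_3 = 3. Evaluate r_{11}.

r_4 = -3 - (-4) - 4 = -3
r_5 = -(-3) - 3 - (-4) = 4
r_6 = -4 - (-3) - 3 = -4
r_7 = -(-4) - 4 - (-3) = 3
r_8 = -3 - (-4) - 4 = -3
r_9 = -(-3) - 3 - (-4) = 4
r_{10} = -4 - (-3) - 3 = -4
r_{11} = -(-4) - 4 - (-3) = 3

3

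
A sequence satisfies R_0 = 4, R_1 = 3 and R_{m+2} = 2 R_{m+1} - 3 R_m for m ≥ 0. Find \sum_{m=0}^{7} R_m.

232

R_2 = 2(3) - 3(4) = -6
R_3 = 2(-6) - 3(3) = -21
R_4 = 2(-21) - 3(-6) = -24
R_5 = 2(-24) - 3(-21) = 15
R_6 = 2(15) - 3(-24) = 102
R_7 = 2(102) - 3(15) = 159
Sum = 4 + 3 + (-6) + (-21) + (-24) + 15 + 102 + 159 = 232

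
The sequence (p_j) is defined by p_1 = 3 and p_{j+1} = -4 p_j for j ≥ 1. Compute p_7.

p_2 = -4*3 = -12
p_3 = -4*(-12) = 48
p_4 = -4*48 = -192
p_5 = -4*(-192) = 768
p_6 = -4*768 = -3072
p_7 = -4*(-3072) = 12288

12288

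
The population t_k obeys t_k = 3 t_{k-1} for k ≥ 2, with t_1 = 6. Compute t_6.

t_2 = 3*6 = 18
t_3 = 3*18 = 54
t_4 = 3*54 = 162
t_5 = 3*162 = 486
t_6 = 3*486 = 1458

1458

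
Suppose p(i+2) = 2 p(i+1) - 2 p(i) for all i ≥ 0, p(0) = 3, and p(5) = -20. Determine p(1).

Let p(1) = z.
p(2) = -6 + 2z
p(3) = -12 + 2z
p(4) = -12
p(5) = -4z
So -4z = -20, giving z = 5.

5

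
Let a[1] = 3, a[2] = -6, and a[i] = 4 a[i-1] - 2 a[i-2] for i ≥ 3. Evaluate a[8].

a[3] = 4*(-6) - 2*3 = -30
a[4] = 4*(-30) - 2*(-6) = -108
a[5] = 4*(-108) - 2*(-30) = -372
a[6] = 4*(-372) - 2*(-108) = -1272
a[7] = 4*(-1272) - 2*(-372) = -4344
a[8] = 4*(-4344) - 2*(-1272) = -14832

-14832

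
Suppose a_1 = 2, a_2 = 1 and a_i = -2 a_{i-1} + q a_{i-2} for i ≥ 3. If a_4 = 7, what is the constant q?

a_3 = -2 + 2q
a_4 = 4 - 3q
So 4 - 3q = 7, giving q = -1.

-1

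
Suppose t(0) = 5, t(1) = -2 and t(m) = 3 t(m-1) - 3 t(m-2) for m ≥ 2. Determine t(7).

54

t(2) = 3·(-2) - 3·5 = -21
t(3) = 3·(-21) - 3·(-2) = -57
t(4) = 3·(-57) - 3·(-21) = -108
t(5) = 3·(-108) - 3·(-57) = -153
t(6) = 3·(-153) - 3·(-108) = -135
t(7) = 3·(-135) - 3·(-153) = 54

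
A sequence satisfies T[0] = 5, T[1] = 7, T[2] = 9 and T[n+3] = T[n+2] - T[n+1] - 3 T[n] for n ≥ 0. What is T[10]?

-919

T[3] = 9 - 7 - 3·5 = -13
T[4] = (-13) - 9 - 3·7 = -43
T[5] = (-43) - (-13) - 3·9 = -57
T[6] = (-57) - (-43) - 3·(-13) = 25
T[7] = 25 - (-57) - 3·(-43) = 211
T[8] = 211 - 25 - 3·(-57) = 357
T[9] = 357 - 211 - 3·25 = 71
T[10] = 71 - 357 - 3·211 = -919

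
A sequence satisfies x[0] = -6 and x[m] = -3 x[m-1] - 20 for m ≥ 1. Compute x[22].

The fixed point is -20/(1 + 3) = -5, so x[m] + 5 = -3(x[m-1] + 5).
Hence x[m] = -1·(-3)^m - 5.
x[22] = -1·(-3)^{22} - 5 = -1·31381059609 - 5 = -31381059614.

-31381059614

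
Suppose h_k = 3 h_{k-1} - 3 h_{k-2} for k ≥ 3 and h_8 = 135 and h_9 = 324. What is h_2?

Rearranging, h_{k-2} = (h_k - 3 h_{k-1}) / -3.
h_7 = (324 - 3·135) / -3 = -81/-3 = 27
h_6 = (135 - 3·27) / -3 = 54/-3 = -18
h_5 = (27 - 3·(-18)) / -3 = 81/-3 = -27
h_4 = (-18 - 3·(-27)) / -3 = 63/-3 = -21
h_3 = (-27 - 3·(-21)) / -3 = 36/-3 = -12
h_2 = (-21 - 3·(-12)) / -3 = 15/-3 = -5

-5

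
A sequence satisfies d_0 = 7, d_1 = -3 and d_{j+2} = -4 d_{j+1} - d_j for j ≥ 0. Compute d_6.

d_2 = -4*(-3) - 7 = 5
d_3 = -4*5 - (-3) = -17
d_4 = -4*(-17) - 5 = 63
d_5 = -4*63 - (-17) = -235
d_6 = -4*(-235) - 63 = 877

877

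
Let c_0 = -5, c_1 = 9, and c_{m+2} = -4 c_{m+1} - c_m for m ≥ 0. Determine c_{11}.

c_2 = -4(9) - (-5) = -31
c_3 = -4(-31) - 9 = 115
c_4 = -4(115) - (-31) = -429
c_5 = -4(-429) - 115 = 1601
c_6 = -4(1601) - (-429) = -5975
c_7 = -4(-5975) - 1601 = 22299
c_8 = -4(22299) - (-5975) = -83221
c_9 = -4(-83221) - 22299 = 310585
c_{10} = -4(310585) - (-83221) = -1159119
c_{11} = -4(-1159119) - 310585 = 4325891

4325891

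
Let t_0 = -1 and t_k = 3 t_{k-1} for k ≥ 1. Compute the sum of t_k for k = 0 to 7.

-3280

t_1 = 3·(-1) = -3
t_2 = 3·(-3) = -9
t_3 = 3·(-9) = -27
t_4 = 3·(-27) = -81
t_5 = 3·(-81) = -243
t_6 = 3·(-243) = -729
t_7 = 3·(-729) = -2187
Sum = (-1) + (-3) + (-9) + (-27) + (-81) + (-243) + (-729) + (-2187) = -3280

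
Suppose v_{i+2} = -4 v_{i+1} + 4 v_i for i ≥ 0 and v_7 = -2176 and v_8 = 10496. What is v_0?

Rearranging, v_{i-2} = (v_i + 4 v_{i-1}) / 4.
v_6 = (10496 + 4·(-2176)) / 4 = 1792/4 = 448
v_5 = (-2176 + 4·448) / 4 = -384/4 = -96
v_4 = (448 + 4·(-96)) / 4 = 64/4 = 16
v_3 = (-96 + 4·16) / 4 = -32/4 = -8
v_2 = (16 + 4·(-8)) / 4 = -16/4 = -4
v_1 = (-8 + 4·(-4)) / 4 = -24/4 = -6
v_0 = (-4 + 4·(-6)) / 4 = -28/4 = -7

-7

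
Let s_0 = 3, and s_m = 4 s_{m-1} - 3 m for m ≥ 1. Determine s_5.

s_1 = 4·3 - 3 = 9
s_2 = 4·9 - 6 = 30
s_3 = 4·30 - 9 = 111
s_4 = 4·111 - 12 = 432
s_5 = 4·432 - 15 = 1713

1713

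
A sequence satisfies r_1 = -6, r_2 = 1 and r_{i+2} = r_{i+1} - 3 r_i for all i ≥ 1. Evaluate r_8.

301

r_3 = 1 - 3(-6) = 19
r_4 = 19 - 3(1) = 16
r_5 = 16 - 3(19) = -41
r_6 = (-41) - 3(16) = -89
r_7 = (-89) - 3(-41) = 34
r_8 = 34 - 3(-89) = 301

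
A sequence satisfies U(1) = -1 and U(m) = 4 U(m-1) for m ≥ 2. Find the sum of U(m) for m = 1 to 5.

U(2) = 4(-1) = -4
U(3) = 4(-4) = -16
U(4) = 4(-16) = -64
U(5) = 4(-64) = -256
Sum = (-1) + (-4) + (-16) + (-64) + (-256) = -341

-341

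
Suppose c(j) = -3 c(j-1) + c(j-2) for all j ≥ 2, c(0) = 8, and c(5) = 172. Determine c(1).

Let c(1) = y.
c(2) = 8 - 3y
c(3) = -24 + 10y
c(4) = 80 - 33y
c(5) = -264 + 109y
So -264 + 109y = 172, giving y = 4.

4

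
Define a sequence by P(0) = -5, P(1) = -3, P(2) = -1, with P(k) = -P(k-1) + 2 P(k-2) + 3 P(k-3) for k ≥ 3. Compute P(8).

P(3) = -(-1) + 2(-3) + 3(-5) = -20
P(4) = -(-20) + 2(-1) + 3(-3) = 9
P(5) = -9 + 2(-20) + 3(-1) = -52
P(6) = -(-52) + 2(9) + 3(-20) = 10
P(7) = -10 + 2(-52) + 3(9) = -87
P(8) = -(-87) + 2(10) + 3(-52) = -49

-49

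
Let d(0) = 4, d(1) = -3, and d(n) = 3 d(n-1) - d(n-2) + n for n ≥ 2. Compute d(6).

-426

d(2) = 3(-3) - 4 + 2 = -11
d(3) = 3(-11) - (-3) + 3 = -27
d(4) = 3(-27) - (-11) + 4 = -66
d(5) = 3(-66) - (-27) + 5 = -166
d(6) = 3(-166) - (-66) + 6 = -426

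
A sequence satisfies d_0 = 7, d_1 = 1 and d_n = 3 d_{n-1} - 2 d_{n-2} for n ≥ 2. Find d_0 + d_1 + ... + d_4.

d_2 = 3*1 - 2*7 = -11
d_3 = 3*(-11) - 2*1 = -35
d_4 = 3*(-35) - 2*(-11) = -83
Sum = 7 + 1 + (-11) + (-35) + (-83) = -121

-121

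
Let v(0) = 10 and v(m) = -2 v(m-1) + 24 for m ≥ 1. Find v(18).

524296

The fixed point is 24/(1 + 2) = 8, so v(m) - 8 = -2(v(m-1) - 8).
Hence v(m) = 2·(-2)^m + 8.
v(18) = 2·(-2)^{18} + 8 = 2·262144 + 8 = 524296.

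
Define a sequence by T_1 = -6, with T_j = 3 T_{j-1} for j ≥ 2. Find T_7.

-4374

T_2 = 3*(-6) = -18
T_3 = 3*(-18) = -54
T_4 = 3*(-54) = -162
T_5 = 3*(-162) = -486
T_6 = 3*(-486) = -1458
T_7 = 3*(-1458) = -4374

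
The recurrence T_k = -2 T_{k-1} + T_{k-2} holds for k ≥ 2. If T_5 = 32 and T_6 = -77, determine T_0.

7

Rearranging, T_{k-2} = T_k + 2 T_{k-1}.
T_4 = -77 + 2·32 = -13
T_3 = 32 + 2·(-13) = 6
T_2 = -13 + 2·6 = -1
T_1 = 6 + 2·(-1) = 4
T_0 = -1 + 2·4 = 7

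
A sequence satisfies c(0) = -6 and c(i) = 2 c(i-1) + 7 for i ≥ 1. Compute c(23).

8388601

The fixed point is 7/(1 - 2) = -7, so c(i) + 7 = 2(c(i-1) + 7).
Hence c(i) = 1·2^i - 7.
c(23) = 1·2^{23} - 7 = 1·8388608 - 7 = 8388601.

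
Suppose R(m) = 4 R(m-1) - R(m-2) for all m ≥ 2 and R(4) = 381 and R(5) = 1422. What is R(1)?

6

Rearranging, R(m-2) = -(R(m) - 4 R(m-1)).
R(3) = -(1422 - 4(381)) = 102
R(2) = -(381 - 4(102)) = 27
R(1) = -(102 - 4(27)) = 6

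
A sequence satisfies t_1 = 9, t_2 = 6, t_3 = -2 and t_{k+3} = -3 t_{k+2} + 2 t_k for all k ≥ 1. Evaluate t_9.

-3608

t_4 = -3*(-2) + 2*9 = 24
t_5 = -3*24 + 2*6 = -60
t_6 = -3*(-60) + 2*(-2) = 176
t_7 = -3*176 + 2*24 = -480
t_8 = -3*(-480) + 2*(-60) = 1320
t_9 = -3*1320 + 2*176 = -3608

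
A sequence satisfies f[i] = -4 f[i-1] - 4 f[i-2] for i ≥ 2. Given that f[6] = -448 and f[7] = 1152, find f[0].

5

Rearranging, f[i-2] = (f[i] + 4 f[i-1]) / -4.
f[5] = (1152 + 4(-448)) / -4 = -640/-4 = 160
f[4] = (-448 + 4(160)) / -4 = 192/-4 = -48
f[3] = (160 + 4(-48)) / -4 = -32/-4 = 8
f[2] = (-48 + 4(8)) / -4 = -16/-4 = 4
f[1] = (8 + 4(4)) / -4 = 24/-4 = -6
f[0] = (4 + 4(-6)) / -4 = -20/-4 = 5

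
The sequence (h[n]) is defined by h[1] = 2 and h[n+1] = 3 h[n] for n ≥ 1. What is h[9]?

13122

h[2] = 3·2 = 6
h[3] = 3·6 = 18
h[4] = 3·18 = 54
h[5] = 3·54 = 162
h[6] = 3·162 = 486
h[7] = 3·486 = 1458
h[8] = 3·1458 = 4374
h[9] = 3·4374 = 13122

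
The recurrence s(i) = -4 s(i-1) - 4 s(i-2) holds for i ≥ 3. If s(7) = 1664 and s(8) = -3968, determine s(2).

-2

Rearranging, s(i-2) = (s(i) + 4 s(i-1)) / -4.
s(6) = (-3968 + 4*1664) / -4 = 2688/-4 = -672
s(5) = (1664 + 4*(-672)) / -4 = -1024/-4 = 256
s(4) = (-672 + 4*256) / -4 = 352/-4 = -88
s(3) = (256 + 4*(-88)) / -4 = -96/-4 = 24
s(2) = (-88 + 4*24) / -4 = 8/-4 = -2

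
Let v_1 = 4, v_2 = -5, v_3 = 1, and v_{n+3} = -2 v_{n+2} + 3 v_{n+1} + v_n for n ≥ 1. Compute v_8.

v_4 = -2·1 + 3·(-5) + 4 = -13
v_5 = -2·(-13) + 3·1 + (-5) = 24
v_6 = -2·24 + 3·(-13) + 1 = -86
v_7 = -2·(-86) + 3·24 + (-13) = 231
v_8 = -2·231 + 3·(-86) + 24 = -696

-696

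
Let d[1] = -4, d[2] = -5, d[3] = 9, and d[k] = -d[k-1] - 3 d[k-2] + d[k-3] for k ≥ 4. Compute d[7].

d[4] = -9 - 3(-5) + (-4) = 2
d[5] = -2 - 3(9) + (-5) = -34
d[6] = -(-34) - 3(2) + 9 = 37
d[7] = -37 - 3(-34) + 2 = 67

67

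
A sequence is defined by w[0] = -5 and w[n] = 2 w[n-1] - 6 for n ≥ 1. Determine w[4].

-170

w[1] = 2(-5) - 6 = -16
w[2] = 2(-16) - 6 = -38
w[3] = 2(-38) - 6 = -82
w[4] = 2(-82) - 6 = -170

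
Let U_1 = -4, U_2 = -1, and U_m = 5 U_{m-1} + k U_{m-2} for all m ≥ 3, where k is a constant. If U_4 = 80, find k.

-5

U_3 = -5 - 4k
U_4 = -25 - 21k
So -25 - 21k = 80, giving k = -5.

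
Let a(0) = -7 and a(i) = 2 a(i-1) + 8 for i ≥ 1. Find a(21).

2097144

The fixed point is 8/(1 - 2) = -8, so a(i) + 8 = 2(a(i-1) + 8).
Hence a(i) = 1·2^i - 8.
a(21) = 1·2^{21} - 8 = 1·2097152 - 8 = 2097144.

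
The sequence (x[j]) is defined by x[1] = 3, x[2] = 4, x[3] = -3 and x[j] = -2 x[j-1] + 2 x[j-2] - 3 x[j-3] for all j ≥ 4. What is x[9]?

-2019

x[4] = -2*(-3) + 2*4 - 3*3 = 5
x[5] = -2*5 + 2*(-3) - 3*4 = -28
x[6] = -2*(-28) + 2*5 - 3*(-3) = 75
x[7] = -2*75 + 2*(-28) - 3*5 = -221
x[8] = -2*(-221) + 2*75 - 3*(-28) = 676
x[9] = -2*676 + 2*(-221) - 3*75 = -2019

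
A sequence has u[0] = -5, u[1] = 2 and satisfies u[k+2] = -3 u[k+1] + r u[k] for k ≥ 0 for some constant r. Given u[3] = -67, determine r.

-5

u[2] = -6 - 5r
u[3] = 18 + 17r
So 18 + 17r = -67, giving r = -5.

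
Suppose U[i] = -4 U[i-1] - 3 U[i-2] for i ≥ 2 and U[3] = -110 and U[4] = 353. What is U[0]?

Rearranging, U[i-2] = (U[i] + 4 U[i-1]) / -3.
U[2] = (353 + 4·(-110)) / -3 = -87/-3 = 29
U[1] = (-110 + 4·29) / -3 = 6/-3 = -2
U[0] = (29 + 4·(-2)) / -3 = 21/-3 = -7

-7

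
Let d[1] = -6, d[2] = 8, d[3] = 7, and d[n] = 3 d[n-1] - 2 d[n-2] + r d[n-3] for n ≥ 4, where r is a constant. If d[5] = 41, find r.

-4

d[4] = 5 - 6r
d[5] = 1 - 10r
So 1 - 10r = 41, giving r = -4.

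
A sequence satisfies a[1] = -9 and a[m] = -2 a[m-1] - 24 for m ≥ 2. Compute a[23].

The fixed point is -24/(1 + 2) = -8, so a[m] + 8 = -2(a[m-1] + 8).
Hence a[m] = -1·(-2)^{m-1} - 8.
a[23] = -1·(-2)^{22} - 8 = -1·4194304 - 8 = -4194312.

-4194312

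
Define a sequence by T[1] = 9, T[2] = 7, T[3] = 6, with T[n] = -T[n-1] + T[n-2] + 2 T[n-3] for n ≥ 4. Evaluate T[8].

T[4] = -6 + 7 + 2*9 = 19
T[5] = -19 + 6 + 2*7 = 1
T[6] = -1 + 19 + 2*6 = 30
T[7] = -30 + 1 + 2*19 = 9
T[8] = -9 + 30 + 2*1 = 23

23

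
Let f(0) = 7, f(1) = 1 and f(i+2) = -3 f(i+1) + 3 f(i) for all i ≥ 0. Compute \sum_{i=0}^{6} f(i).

f(2) = -3·1 + 3·7 = 18
f(3) = -3·18 + 3·1 = -51
f(4) = -3·(-51) + 3·18 = 207
f(5) = -3·207 + 3·(-51) = -774
f(6) = -3·(-774) + 3·207 = 2943
Sum = 7 + 1 + 18 + (-51) + 207 + (-774) + 2943 = 2351

2351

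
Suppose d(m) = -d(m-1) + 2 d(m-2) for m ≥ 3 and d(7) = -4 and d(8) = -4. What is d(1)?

-4

Rearranging, d(m-2) = (d(m) + d(m-1)) / 2.
d(6) = (-4 + (-4)) / 2 = -8/2 = -4
d(5) = (-4 + (-4)) / 2 = -8/2 = -4
d(4) = (-4 + (-4)) / 2 = -8/2 = -4
d(3) = (-4 + (-4)) / 2 = -8/2 = -4
d(2) = (-4 + (-4)) / 2 = -8/2 = -4
d(1) = (-4 + (-4)) / 2 = -8/2 = -4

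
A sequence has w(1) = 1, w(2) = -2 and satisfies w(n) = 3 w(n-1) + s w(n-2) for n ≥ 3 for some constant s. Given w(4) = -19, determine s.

w(3) = -6 + s
w(4) = -18 + s
So -18 + s = -19, giving s = -1.

-1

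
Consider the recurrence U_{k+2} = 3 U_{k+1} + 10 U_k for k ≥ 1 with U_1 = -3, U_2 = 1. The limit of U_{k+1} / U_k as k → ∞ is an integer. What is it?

The characteristic equation is r^2 - 3r - 10 = 0, which factors as (r - 5)(r + 2) = 0.
So the roots are 5 and -2. Since |5| > |-2| and the coefficient of 5^k is non-zero, the ratio tends to 5.

5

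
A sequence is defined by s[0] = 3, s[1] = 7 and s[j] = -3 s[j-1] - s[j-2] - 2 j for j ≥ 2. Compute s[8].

-8984

s[2] = -3·7 - 3 - 4 = -28
s[3] = -3·(-28) - 7 - 6 = 71
s[4] = -3·71 - (-28) - 8 = -193
s[5] = -3·(-193) - 71 - 10 = 498
s[6] = -3·498 - (-193) - 12 = -1313
s[7] = -3·(-1313) - 498 - 14 = 3427
s[8] = -3·3427 - (-1313) - 16 = -8984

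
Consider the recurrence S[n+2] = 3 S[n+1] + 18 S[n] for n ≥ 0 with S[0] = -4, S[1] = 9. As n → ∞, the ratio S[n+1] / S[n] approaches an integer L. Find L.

6

The characteristic equation is r^2 - 3r - 18 = 0, which factors as (r - 6)(r + 3) = 0.
So the roots are 6 and -3. Since |6| > |-3| and the coefficient of 6^n is non-zero, the ratio tends to 6.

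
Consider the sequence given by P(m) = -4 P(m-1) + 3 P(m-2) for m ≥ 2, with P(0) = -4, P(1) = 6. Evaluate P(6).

-16308

P(2) = -4*6 + 3*(-4) = -36
P(3) = -4*(-36) + 3*6 = 162
P(4) = -4*162 + 3*(-36) = -756
P(5) = -4*(-756) + 3*162 = 3510
P(6) = -4*3510 + 3*(-756) = -16308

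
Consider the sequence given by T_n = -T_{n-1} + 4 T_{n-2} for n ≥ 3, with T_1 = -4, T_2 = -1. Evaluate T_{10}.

5891

T_3 = -(-1) + 4·(-4) = -15
T_4 = -(-15) + 4·(-1) = 11
T_5 = -11 + 4·(-15) = -71
T_6 = -(-71) + 4·11 = 115
T_7 = -115 + 4·(-71) = -399
T_8 = -(-399) + 4·115 = 859
T_9 = -859 + 4·(-399) = -2455
T_{10} = -(-2455) + 4·859 = 5891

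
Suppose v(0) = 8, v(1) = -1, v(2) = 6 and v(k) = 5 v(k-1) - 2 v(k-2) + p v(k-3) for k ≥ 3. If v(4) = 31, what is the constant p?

-3

v(3) = 32 + 8p
v(4) = 148 + 39p
So 148 + 39p = 31, giving p = -3.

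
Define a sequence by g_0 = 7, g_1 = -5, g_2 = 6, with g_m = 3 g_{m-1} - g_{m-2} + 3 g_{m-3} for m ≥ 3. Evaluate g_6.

942

g_3 = 3·6 - (-5) + 3·7 = 44
g_4 = 3·44 - 6 + 3·(-5) = 111
g_5 = 3·111 - 44 + 3·6 = 307
g_6 = 3·307 - 111 + 3·44 = 942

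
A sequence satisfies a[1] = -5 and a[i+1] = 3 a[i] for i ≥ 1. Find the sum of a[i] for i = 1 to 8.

a[2] = 3(-5) = -15
a[3] = 3(-15) = -45
a[4] = 3(-45) = -135
a[5] = 3(-135) = -405
a[6] = 3(-405) = -1215
a[7] = 3(-1215) = -3645
a[8] = 3(-3645) = -10935
Sum = (-5) + (-15) + (-45) + (-135) + (-405) + (-1215) + (-3645) + (-10935) = -16400

-16400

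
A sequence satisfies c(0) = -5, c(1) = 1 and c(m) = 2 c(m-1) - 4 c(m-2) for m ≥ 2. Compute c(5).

c(2) = 2·1 - 4·(-5) = 22
c(3) = 2·22 - 4·1 = 40
c(4) = 2·40 - 4·22 = -8
c(5) = 2·(-8) - 4·40 = -176

-176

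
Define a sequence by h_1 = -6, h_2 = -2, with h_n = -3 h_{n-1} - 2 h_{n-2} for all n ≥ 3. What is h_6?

-242

h_3 = -3(-2) - 2(-6) = 18
h_4 = -3(18) - 2(-2) = -50
h_5 = -3(-50) - 2(18) = 114
h_6 = -3(114) - 2(-50) = -242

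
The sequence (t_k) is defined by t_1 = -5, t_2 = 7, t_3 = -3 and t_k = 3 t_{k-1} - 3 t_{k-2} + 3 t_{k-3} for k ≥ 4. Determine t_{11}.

t_4 = 3*(-3) - 3*7 + 3*(-5) = -45
t_5 = 3*(-45) - 3*(-3) + 3*7 = -105
t_6 = 3*(-105) - 3*(-45) + 3*(-3) = -189
t_7 = 3*(-189) - 3*(-105) + 3*(-45) = -387
t_8 = 3*(-387) - 3*(-189) + 3*(-105) = -909
t_9 = 3*(-909) - 3*(-387) + 3*(-189) = -2133
t_{10} = 3*(-2133) - 3*(-909) + 3*(-387) = -4833
t_{11} = 3*(-4833) - 3*(-2133) + 3*(-909) = -10827

-10827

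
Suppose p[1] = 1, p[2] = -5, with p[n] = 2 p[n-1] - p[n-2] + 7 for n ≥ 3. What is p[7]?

70

p[3] = 2(-5) - 1 + 7 = -4
p[4] = 2(-4) - (-5) + 7 = 4
p[5] = 2(4) - (-4) + 7 = 19
p[6] = 2(19) - 4 + 7 = 41
p[7] = 2(41) - 19 + 7 = 70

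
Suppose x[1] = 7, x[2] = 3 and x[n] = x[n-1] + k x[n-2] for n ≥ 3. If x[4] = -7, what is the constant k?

x[3] = 3 + 7k
x[4] = 3 + 10k
So 3 + 10k = -7, giving k = -1.

-1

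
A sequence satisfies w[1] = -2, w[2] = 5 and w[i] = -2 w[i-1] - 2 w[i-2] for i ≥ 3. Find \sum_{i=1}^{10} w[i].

w[3] = -2·5 - 2·(-2) = -6
w[4] = -2·(-6) - 2·5 = 2
w[5] = -2·2 - 2·(-6) = 8
w[6] = -2·8 - 2·2 = -20
w[7] = -2·(-20) - 2·8 = 24
w[8] = -2·24 - 2·(-20) = -8
w[9] = -2·(-8) - 2·24 = -32
w[10] = -2·(-32) - 2·(-8) = 80
Sum = (-2) + 5 + (-6) + 2 + 8 + (-20) + 24 + (-8) + (-32) + 80 = 51

51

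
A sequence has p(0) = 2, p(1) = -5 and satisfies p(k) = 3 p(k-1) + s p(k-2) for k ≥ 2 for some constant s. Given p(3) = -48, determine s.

-3

p(2) = -15 + 2s
p(3) = -45 + s
So -45 + s = -48, giving s = -3.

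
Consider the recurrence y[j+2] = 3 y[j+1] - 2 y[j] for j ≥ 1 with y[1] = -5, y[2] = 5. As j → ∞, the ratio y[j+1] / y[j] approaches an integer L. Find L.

The characteristic equation is r^2 - 3r + 2 = 0, which factors as (r - 2)(r - 1) = 0.
So the roots are 2 and 1. Since |2| > |1| and the coefficient of 2^j is non-zero, the ratio tends to 2.

2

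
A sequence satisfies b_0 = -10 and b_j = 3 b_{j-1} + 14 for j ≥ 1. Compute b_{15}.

The fixed point is 14/(1 - 3) = -7, so b_j + 7 = 3(b_{j-1} + 7).
Hence b_j = -3·3^j - 7.
b_{15} = -3·3^{15} - 7 = -3·14348907 - 7 = -43046728.

-43046728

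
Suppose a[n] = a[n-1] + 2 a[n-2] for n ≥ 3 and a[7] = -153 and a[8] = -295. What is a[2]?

-1

Rearranging, a[n-2] = (a[n] - a[n-1]) / 2.
a[6] = (-295 - (-153)) / 2 = -142/2 = -71
a[5] = (-153 - (-71)) / 2 = -82/2 = -41
a[4] = (-71 - (-41)) / 2 = -30/2 = -15
a[3] = (-41 - (-15)) / 2 = -26/2 = -13
a[2] = (-15 - (-13)) / 2 = -2/2 = -1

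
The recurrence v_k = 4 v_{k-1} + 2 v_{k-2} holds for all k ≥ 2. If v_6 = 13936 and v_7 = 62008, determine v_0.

Rearranging, v_{k-2} = (v_k - 4 v_{k-1}) / 2.
v_5 = (62008 - 4*13936) / 2 = 6264/2 = 3132
v_4 = (13936 - 4*3132) / 2 = 1408/2 = 704
v_3 = (3132 - 4*704) / 2 = 316/2 = 158
v_2 = (704 - 4*158) / 2 = 72/2 = 36
v_1 = (158 - 4*36) / 2 = 14/2 = 7
v_0 = (36 - 4*7) / 2 = 8/2 = 4

4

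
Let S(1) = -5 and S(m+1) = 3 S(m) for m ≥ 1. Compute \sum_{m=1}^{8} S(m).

-16400

S(2) = 3·(-5) = -15
S(3) = 3·(-15) = -45
S(4) = 3·(-45) = -135
S(5) = 3·(-135) = -405
S(6) = 3·(-405) = -1215
S(7) = 3·(-1215) = -3645
S(8) = 3·(-3645) = -10935
Sum = (-5) + (-15) + (-45) + (-135) + (-405) + (-1215) + (-3645) + (-10935) = -16400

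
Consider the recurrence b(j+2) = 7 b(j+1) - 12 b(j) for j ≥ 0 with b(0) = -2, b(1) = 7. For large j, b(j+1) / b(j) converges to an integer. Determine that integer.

The characteristic equation is r^2 - 7r + 12 = 0, which factors as (r - 4)(r - 3) = 0.
So the roots are 4 and 3. Since |4| > |3| and the coefficient of 4^j is non-zero, the ratio tends to 4.

4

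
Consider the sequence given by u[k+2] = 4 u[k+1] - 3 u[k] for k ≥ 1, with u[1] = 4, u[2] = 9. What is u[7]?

u[3] = 4*9 - 3*4 = 24
u[4] = 4*24 - 3*9 = 69
u[5] = 4*69 - 3*24 = 204
u[6] = 4*204 - 3*69 = 609
u[7] = 4*609 - 3*204 = 1824

1824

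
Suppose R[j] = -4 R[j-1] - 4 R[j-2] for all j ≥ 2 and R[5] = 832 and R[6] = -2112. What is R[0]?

9

Rearranging, R[j-2] = (R[j] + 4 R[j-1]) / -4.
R[4] = (-2112 + 4*832) / -4 = 1216/-4 = -304
R[3] = (832 + 4*(-304)) / -4 = -384/-4 = 96
R[2] = (-304 + 4*96) / -4 = 80/-4 = -20
R[1] = (96 + 4*(-20)) / -4 = 16/-4 = -4
R[0] = (-20 + 4*(-4)) / -4 = -36/-4 = 9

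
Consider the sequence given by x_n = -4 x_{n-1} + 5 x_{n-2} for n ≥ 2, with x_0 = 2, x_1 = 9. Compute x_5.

3649

x_2 = -4(9) + 5(2) = -26
x_3 = -4(-26) + 5(9) = 149
x_4 = -4(149) + 5(-26) = -726
x_5 = -4(-726) + 5(149) = 3649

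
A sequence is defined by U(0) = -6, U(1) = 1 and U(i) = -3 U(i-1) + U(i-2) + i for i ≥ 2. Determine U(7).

U(2) = -3(1) + (-6) + 2 = -7
U(3) = -3(-7) + 1 + 3 = 25
U(4) = -3(25) + (-7) + 4 = -78
U(5) = -3(-78) + 25 + 5 = 264
U(6) = -3(264) + (-78) + 6 = -864
U(7) = -3(-864) + 264 + 7 = 2863

2863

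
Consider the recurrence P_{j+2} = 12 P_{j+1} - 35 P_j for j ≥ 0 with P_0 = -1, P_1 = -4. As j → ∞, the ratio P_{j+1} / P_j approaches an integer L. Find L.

The characteristic equation is r^2 - 12r + 35 = 0, which factors as (r - 7)(r - 5) = 0.
So the roots are 7 and 5. Since |7| > |5| and the coefficient of 7^j is non-zero, the ratio tends to 7.

7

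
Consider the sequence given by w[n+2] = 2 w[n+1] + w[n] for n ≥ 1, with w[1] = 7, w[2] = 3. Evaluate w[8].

w[3] = 2(3) + 7 = 13
w[4] = 2(13) + 3 = 29
w[5] = 2(29) + 13 = 71
w[6] = 2(71) + 29 = 171
w[7] = 2(171) + 71 = 413
w[8] = 2(413) + 171 = 997

997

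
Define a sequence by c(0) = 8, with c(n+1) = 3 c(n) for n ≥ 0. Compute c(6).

c(1) = 3(8) = 24
c(2) = 3(24) = 72
c(3) = 3(72) = 216
c(4) = 3(216) = 648
c(5) = 3(648) = 1944
c(6) = 3(1944) = 5832

5832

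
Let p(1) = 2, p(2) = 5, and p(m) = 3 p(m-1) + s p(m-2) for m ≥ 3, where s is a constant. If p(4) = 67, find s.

p(3) = 15 + 2s
p(4) = 45 + 11s
So 45 + 11s = 67, giving s = 2.

2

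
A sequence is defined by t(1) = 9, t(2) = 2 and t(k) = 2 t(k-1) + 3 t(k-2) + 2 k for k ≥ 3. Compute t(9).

23785

t(3) = 2(2) + 3(9) + 6 = 37
t(4) = 2(37) + 3(2) + 8 = 88
t(5) = 2(88) + 3(37) + 10 = 297
t(6) = 2(297) + 3(88) + 12 = 870
t(7) = 2(870) + 3(297) + 14 = 2645
t(8) = 2(2645) + 3(870) + 16 = 7916
t(9) = 2(7916) + 3(2645) + 18 = 23785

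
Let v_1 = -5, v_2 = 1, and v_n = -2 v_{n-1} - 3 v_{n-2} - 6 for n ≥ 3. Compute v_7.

-113

v_3 = -2·1 - 3·(-5) - 6 = 7
v_4 = -2·7 - 3·1 - 6 = -23
v_5 = -2·(-23) - 3·7 - 6 = 19
v_6 = -2·19 - 3·(-23) - 6 = 25
v_7 = -2·25 - 3·19 - 6 = -113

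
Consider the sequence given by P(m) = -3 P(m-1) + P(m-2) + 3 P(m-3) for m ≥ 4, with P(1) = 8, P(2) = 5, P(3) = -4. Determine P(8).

P(4) = -3·(-4) + 5 + 3·8 = 41
P(5) = -3·41 + (-4) + 3·5 = -112
P(6) = -3·(-112) + 41 + 3·(-4) = 365
P(7) = -3·365 + (-112) + 3·41 = -1084
P(8) = -3·(-1084) + 365 + 3·(-112) = 3281

3281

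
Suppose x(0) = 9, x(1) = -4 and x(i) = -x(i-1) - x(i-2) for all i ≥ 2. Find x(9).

9

x(2) = -(-4) - 9 = -5
x(3) = -(-5) - (-4) = 9
x(4) = -9 - (-5) = -4
x(5) = -(-4) - 9 = -5
x(6) = -(-5) - (-4) = 9
x(7) = -9 - (-5) = -4
x(8) = -(-4) - 9 = -5
x(9) = -(-5) - (-4) = 9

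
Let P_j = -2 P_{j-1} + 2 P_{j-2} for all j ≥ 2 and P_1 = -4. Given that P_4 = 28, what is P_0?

-3

Let P_0 = y.
P_2 = 8 + 2y
P_3 = -24 - 4y
P_4 = 64 + 12y
So 64 + 12y = 28, giving y = -3.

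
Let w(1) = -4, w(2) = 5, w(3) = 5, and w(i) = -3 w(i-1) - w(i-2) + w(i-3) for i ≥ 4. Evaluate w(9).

2756

w(4) = -3*5 - 5 + (-4) = -24
w(5) = -3*(-24) - 5 + 5 = 72
w(6) = -3*72 - (-24) + 5 = -187
w(7) = -3*(-187) - 72 + (-24) = 465
w(8) = -3*465 - (-187) + 72 = -1136
w(9) = -3*(-1136) - 465 + (-187) = 2756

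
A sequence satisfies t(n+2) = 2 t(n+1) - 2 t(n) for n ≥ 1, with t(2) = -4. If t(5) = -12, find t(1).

Let t(1) = y.
t(3) = -8 - 2y
t(4) = -8 - 4y
t(5) = -4y
So -4y = -12, giving y = 3.

3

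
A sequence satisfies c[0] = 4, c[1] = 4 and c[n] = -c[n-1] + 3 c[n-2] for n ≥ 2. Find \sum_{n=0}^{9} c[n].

c[2] = -4 + 3·4 = 8
c[3] = -8 + 3·4 = 4
c[4] = -4 + 3·8 = 20
c[5] = -20 + 3·4 = -8
c[6] = -(-8) + 3·20 = 68
c[7] = -68 + 3·(-8) = -92
c[8] = -(-92) + 3·68 = 296
c[9] = -296 + 3·(-92) = -572
Sum = 4 + 4 + 8 + 4 + 20 + (-8) + 68 + (-92) + 296 + (-572) = -268

-268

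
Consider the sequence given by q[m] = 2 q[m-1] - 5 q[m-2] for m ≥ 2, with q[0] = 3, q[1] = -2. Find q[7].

-608

q[2] = 2(-2) - 5(3) = -19
q[3] = 2(-19) - 5(-2) = -28
q[4] = 2(-28) - 5(-19) = 39
q[5] = 2(39) - 5(-28) = 218
q[6] = 2(218) - 5(39) = 241
q[7] = 2(241) - 5(218) = -608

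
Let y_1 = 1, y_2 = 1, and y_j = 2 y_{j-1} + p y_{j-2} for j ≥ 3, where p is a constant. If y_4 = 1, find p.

-1

y_3 = 2 + p
y_4 = 4 + 3p
So 4 + 3p = 1, giving p = -1.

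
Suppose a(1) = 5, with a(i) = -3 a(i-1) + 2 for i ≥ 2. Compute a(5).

a(2) = -3(5) + 2 = -13
a(3) = -3(-13) + 2 = 41
a(4) = -3(41) + 2 = -121
a(5) = -3(-121) + 2 = 365

365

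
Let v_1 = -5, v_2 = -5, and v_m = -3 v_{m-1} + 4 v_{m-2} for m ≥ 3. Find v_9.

-5

v_3 = -3*(-5) + 4*(-5) = -5
v_4 = -3*(-5) + 4*(-5) = -5
v_5 = -3*(-5) + 4*(-5) = -5
v_6 = -3*(-5) + 4*(-5) = -5
v_7 = -3*(-5) + 4*(-5) = -5
v_8 = -3*(-5) + 4*(-5) = -5
v_9 = -3*(-5) + 4*(-5) = -5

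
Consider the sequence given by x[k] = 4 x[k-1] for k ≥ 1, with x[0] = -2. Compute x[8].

x[1] = 4(-2) = -8
x[2] = 4(-8) = -32
x[3] = 4(-32) = -128
x[4] = 4(-128) = -512
x[5] = 4(-512) = -2048
x[6] = 4(-2048) = -8192
x[7] = 4(-8192) = -32768
x[8] = 4(-32768) = -131072

-131072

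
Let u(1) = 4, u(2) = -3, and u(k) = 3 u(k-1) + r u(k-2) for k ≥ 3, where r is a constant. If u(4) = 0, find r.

u(3) = -9 + 4r
u(4) = -27 + 9r
So -27 + 9r = 0, giving r = 3.

3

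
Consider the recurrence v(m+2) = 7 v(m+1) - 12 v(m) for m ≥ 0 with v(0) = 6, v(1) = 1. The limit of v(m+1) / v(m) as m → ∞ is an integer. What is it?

4

The characteristic equation is r^2 - 7r + 12 = 0, which factors as (r - 4)(r - 3) = 0.
So the roots are 4 and 3. Since |4| > |3| and the coefficient of 4^m is non-zero, the ratio tends to 4.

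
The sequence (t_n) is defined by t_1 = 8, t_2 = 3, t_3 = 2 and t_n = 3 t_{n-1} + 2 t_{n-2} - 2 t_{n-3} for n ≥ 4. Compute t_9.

-2134

t_4 = 3(2) + 2(3) - 2(8) = -4
t_5 = 3(-4) + 2(2) - 2(3) = -14
t_6 = 3(-14) + 2(-4) - 2(2) = -54
t_7 = 3(-54) + 2(-14) - 2(-4) = -182
t_8 = 3(-182) + 2(-54) - 2(-14) = -626
t_9 = 3(-626) + 2(-182) - 2(-54) = -2134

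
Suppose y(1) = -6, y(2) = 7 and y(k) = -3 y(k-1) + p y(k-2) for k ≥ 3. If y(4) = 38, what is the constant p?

y(3) = -21 - 6p
y(4) = 63 + 25p
So 63 + 25p = 38, giving p = -1.

-1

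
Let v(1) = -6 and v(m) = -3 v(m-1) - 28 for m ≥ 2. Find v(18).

-129140170

The fixed point is -28/(1 + 3) = -7, so v(m) + 7 = -3(v(m-1) + 7).
Hence v(m) = 1·(-3)^{m-1} - 7.
v(18) = 1·(-3)^{17} - 7 = 1·-129140163 - 7 = -129140170.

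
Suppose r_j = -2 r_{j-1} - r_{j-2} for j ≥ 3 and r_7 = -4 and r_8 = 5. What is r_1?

2

Rearranging, r_{j-2} = -(r_j + 2 r_{j-1}).
r_6 = -(5 + 2*(-4)) = 3
r_5 = -(-4 + 2*3) = -2
r_4 = -(3 + 2*(-2)) = 1
r_3 = -(-2 + 2*1) = 0
r_2 = -(1 + 2*0) = -1
r_1 = -(0 + 2*(-1)) = 2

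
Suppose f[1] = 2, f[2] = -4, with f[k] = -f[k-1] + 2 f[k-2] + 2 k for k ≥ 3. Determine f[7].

f[3] = -(-4) + 2·2 + 6 = 14
f[4] = -14 + 2·(-4) + 8 = -14
f[5] = -(-14) + 2·14 + 10 = 52
f[6] = -52 + 2·(-14) + 12 = -68
f[7] = -(-68) + 2·52 + 14 = 186

186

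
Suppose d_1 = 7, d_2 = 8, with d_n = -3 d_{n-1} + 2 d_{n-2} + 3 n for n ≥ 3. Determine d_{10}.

d_3 = -3(8) + 2(7) + 9 = -1
d_4 = -3(-1) + 2(8) + 12 = 31
d_5 = -3(31) + 2(-1) + 15 = -80
d_6 = -3(-80) + 2(31) + 18 = 320
d_7 = -3(320) + 2(-80) + 21 = -1099
d_8 = -3(-1099) + 2(320) + 24 = 3961
d_9 = -3(3961) + 2(-1099) + 27 = -14054
d_{10} = -3(-14054) + 2(3961) + 30 = 50114

50114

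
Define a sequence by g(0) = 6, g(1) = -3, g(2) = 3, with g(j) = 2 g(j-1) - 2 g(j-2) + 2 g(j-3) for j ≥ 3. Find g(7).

84

g(3) = 2*3 - 2*(-3) + 2*6 = 24
g(4) = 2*24 - 2*3 + 2*(-3) = 36
g(5) = 2*36 - 2*24 + 2*3 = 30
g(6) = 2*30 - 2*36 + 2*24 = 36
g(7) = 2*36 - 2*30 + 2*36 = 84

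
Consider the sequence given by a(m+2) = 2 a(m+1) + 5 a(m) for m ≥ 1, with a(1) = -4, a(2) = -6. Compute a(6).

a(3) = 2·(-6) + 5·(-4) = -32
a(4) = 2·(-32) + 5·(-6) = -94
a(5) = 2·(-94) + 5·(-32) = -348
a(6) = 2·(-348) + 5·(-94) = -1166

-1166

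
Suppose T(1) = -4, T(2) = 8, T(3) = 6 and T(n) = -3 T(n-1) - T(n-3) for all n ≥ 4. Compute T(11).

31330

T(4) = -3*6 - (-4) = -14
T(5) = -3*(-14) - 8 = 34
T(6) = -3*34 - 6 = -108
T(7) = -3*(-108) - (-14) = 338
T(8) = -3*338 - 34 = -1048
T(9) = -3*(-1048) - (-108) = 3252
T(10) = -3*3252 - 338 = -10094
T(11) = -3*(-10094) - (-1048) = 31330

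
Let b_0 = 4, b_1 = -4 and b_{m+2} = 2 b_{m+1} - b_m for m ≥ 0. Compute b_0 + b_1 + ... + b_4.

-60

b_2 = 2·(-4) - 4 = -12
b_3 = 2·(-12) - (-4) = -20
b_4 = 2·(-20) - (-12) = -28
Sum = 4 + (-4) + (-12) + (-20) + (-28) = -60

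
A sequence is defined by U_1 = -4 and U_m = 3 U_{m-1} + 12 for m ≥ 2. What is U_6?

U_2 = 3(-4) + 12 = 0
U_3 = 3(0) + 12 = 12
U_4 = 3(12) + 12 = 48
U_5 = 3(48) + 12 = 156
U_6 = 3(156) + 12 = 480

480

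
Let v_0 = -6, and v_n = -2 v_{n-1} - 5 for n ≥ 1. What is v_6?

-279

v_1 = -2·(-6) - 5 = 7
v_2 = -2·7 - 5 = -19
v_3 = -2·(-19) - 5 = 33
v_4 = -2·33 - 5 = -71
v_5 = -2·(-71) - 5 = 137
v_6 = -2·137 - 5 = -279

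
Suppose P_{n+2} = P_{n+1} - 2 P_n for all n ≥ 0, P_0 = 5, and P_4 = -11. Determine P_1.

Let P_1 = y.
P_2 = -10 + y
P_3 = -10 - y
P_4 = 10 - 3y
So 10 - 3y = -11, giving y = 7.

7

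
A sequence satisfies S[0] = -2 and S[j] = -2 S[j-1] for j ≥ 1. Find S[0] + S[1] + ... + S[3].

10

S[1] = -2*(-2) = 4
S[2] = -2*4 = -8
S[3] = -2*(-8) = 16
Sum = (-2) + 4 + (-8) + 16 = 10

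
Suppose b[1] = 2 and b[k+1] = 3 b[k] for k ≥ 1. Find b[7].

b[2] = 3*2 = 6
b[3] = 3*6 = 18
b[4] = 3*18 = 54
b[5] = 3*54 = 162
b[6] = 3*162 = 486
b[7] = 3*486 = 1458

1458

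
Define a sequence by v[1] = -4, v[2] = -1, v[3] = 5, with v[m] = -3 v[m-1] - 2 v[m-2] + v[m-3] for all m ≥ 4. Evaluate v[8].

v[4] = -3·5 - 2·(-1) + (-4) = -17
v[5] = -3·(-17) - 2·5 + (-1) = 40
v[6] = -3·40 - 2·(-17) + 5 = -81
v[7] = -3·(-81) - 2·40 + (-17) = 146
v[8] = -3·146 - 2·(-81) + 40 = -236

-236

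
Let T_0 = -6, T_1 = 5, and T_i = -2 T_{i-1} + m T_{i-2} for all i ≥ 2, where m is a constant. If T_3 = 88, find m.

T_2 = -10 - 6m
T_3 = 20 + 17m
So 20 + 17m = 88, giving m = 4.

4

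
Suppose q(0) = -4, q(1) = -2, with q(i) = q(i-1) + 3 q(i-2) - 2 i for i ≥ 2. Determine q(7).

-1070

q(2) = (-2) + 3(-4) - 4 = -18
q(3) = (-18) + 3(-2) - 6 = -30
q(4) = (-30) + 3(-18) - 8 = -92
q(5) = (-92) + 3(-30) - 10 = -192
q(6) = (-192) + 3(-92) - 12 = -480
q(7) = (-480) + 3(-192) - 14 = -1070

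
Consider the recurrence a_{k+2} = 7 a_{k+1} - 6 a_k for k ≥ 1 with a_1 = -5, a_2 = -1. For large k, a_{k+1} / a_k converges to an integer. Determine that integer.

6

The characteristic equation is r^2 - 7r + 6 = 0, which factors as (r - 6)(r - 1) = 0.
So the roots are 6 and 1. Since |6| > |1| and the coefficient of 6^k is non-zero, the ratio tends to 6.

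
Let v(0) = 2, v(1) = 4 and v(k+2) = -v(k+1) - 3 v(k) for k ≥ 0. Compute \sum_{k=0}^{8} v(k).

v(2) = -4 - 3·2 = -10
v(3) = -(-10) - 3·4 = -2
v(4) = -(-2) - 3·(-10) = 32
v(5) = -32 - 3·(-2) = -26
v(6) = -(-26) - 3·32 = -70
v(7) = -(-70) - 3·(-26) = 148
v(8) = -148 - 3·(-70) = 62
Sum = 2 + 4 + (-10) + (-2) + 32 + (-26) + (-70) + 148 + 62 = 140

140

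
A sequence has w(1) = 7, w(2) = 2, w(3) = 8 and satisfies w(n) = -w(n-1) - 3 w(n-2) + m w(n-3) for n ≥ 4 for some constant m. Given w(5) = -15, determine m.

w(4) = -14 + 7m
w(5) = -10 - 5m
So -10 - 5m = -15, giving m = 1.

1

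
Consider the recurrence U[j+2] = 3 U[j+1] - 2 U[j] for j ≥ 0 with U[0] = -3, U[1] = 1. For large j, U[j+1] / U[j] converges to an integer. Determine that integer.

The characteristic equation is r^2 - 3r + 2 = 0, which factors as (r - 2)(r - 1) = 0.
So the roots are 2 and 1. Since |2| > |1| and the coefficient of 2^j is non-zero, the ratio tends to 2.

2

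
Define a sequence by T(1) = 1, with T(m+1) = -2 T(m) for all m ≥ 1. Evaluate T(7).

T(2) = -2(1) = -2
T(3) = -2(-2) = 4
T(4) = -2(4) = -8
T(5) = -2(-8) = 16
T(6) = -2(16) = -32
T(7) = -2(-32) = 64

64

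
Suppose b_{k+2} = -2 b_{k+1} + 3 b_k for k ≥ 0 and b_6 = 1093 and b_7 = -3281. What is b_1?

Rearranging, b_{k-2} = (b_k + 2 b_{k-1}) / 3.
b_5 = (-3281 + 2(1093)) / 3 = -1095/3 = -365
b_4 = (1093 + 2(-365)) / 3 = 363/3 = 121
b_3 = (-365 + 2(121)) / 3 = -123/3 = -41
b_2 = (121 + 2(-41)) / 3 = 39/3 = 13
b_1 = (-41 + 2(13)) / 3 = -15/3 = -5

-5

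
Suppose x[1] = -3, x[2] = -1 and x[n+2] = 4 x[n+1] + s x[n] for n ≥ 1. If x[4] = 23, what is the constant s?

x[3] = -4 - 3s
x[4] = -16 - 13s
So -16 - 13s = 23, giving s = -3.

-3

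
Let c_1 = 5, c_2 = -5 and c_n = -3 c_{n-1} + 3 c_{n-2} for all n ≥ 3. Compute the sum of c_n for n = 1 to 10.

c_3 = -3·(-5) + 3·5 = 30
c_4 = -3·30 + 3·(-5) = -105
c_5 = -3·(-105) + 3·30 = 405
c_6 = -3·405 + 3·(-105) = -1530
c_7 = -3·(-1530) + 3·405 = 5805
c_8 = -3·5805 + 3·(-1530) = -22005
c_9 = -3·(-22005) + 3·5805 = 83430
c_{10} = -3·83430 + 3·(-22005) = -316305
Sum = 5 + (-5) + 30 + (-105) + 405 + (-1530) + 5805 + (-22005) + 83430 + (-316305) = -250275

-250275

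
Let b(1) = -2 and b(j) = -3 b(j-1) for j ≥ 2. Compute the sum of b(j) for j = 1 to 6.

364

b(2) = -3·(-2) = 6
b(3) = -3·6 = -18
b(4) = -3·(-18) = 54
b(5) = -3·54 = -162
b(6) = -3·(-162) = 486
Sum = (-2) + 6 + (-18) + 54 + (-162) + 486 = 364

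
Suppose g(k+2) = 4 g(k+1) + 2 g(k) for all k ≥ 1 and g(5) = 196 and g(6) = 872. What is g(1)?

1

Rearranging, g(k-2) = (g(k) - 4 g(k-1)) / 2.
g(4) = (872 - 4(196)) / 2 = 88/2 = 44
g(3) = (196 - 4(44)) / 2 = 20/2 = 10
g(2) = (44 - 4(10)) / 2 = 4/2 = 2
g(1) = (10 - 4(2)) / 2 = 2/2 = 1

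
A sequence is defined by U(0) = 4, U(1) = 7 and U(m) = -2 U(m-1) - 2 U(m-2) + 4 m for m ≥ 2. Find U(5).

-16

U(2) = -2(7) - 2(4) + 8 = -14
U(3) = -2(-14) - 2(7) + 12 = 26
U(4) = -2(26) - 2(-14) + 16 = -8
U(5) = -2(-8) - 2(26) + 20 = -16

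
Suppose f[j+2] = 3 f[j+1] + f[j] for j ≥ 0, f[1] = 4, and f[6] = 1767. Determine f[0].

3

Let f[0] = y.
f[2] = 12 + y
f[3] = 40 + 3y
f[4] = 132 + 10y
f[5] = 436 + 33y
f[6] = 1440 + 109y
So 1440 + 109y = 1767, giving y = 3.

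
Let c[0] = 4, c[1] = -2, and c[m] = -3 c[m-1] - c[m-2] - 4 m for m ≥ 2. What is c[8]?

-1422

c[2] = -3·(-2) - 4 - 8 = -6
c[3] = -3·(-6) - (-2) - 12 = 8
c[4] = -3·8 - (-6) - 16 = -34
c[5] = -3·(-34) - 8 - 20 = 74
c[6] = -3·74 - (-34) - 24 = -212
c[7] = -3·(-212) - 74 - 28 = 534
c[8] = -3·534 - (-212) - 32 = -1422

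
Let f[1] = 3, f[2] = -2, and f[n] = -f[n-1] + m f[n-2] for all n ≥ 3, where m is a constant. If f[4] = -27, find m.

f[3] = 2 + 3m
f[4] = -2 - 5m
So -2 - 5m = -27, giving m = 5.

5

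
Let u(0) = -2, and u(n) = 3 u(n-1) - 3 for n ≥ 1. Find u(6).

u(1) = 3·(-2) - 3 = -9
u(2) = 3·(-9) - 3 = -30
u(3) = 3·(-30) - 3 = -93
u(4) = 3·(-93) - 3 = -282
u(5) = 3·(-282) - 3 = -849
u(6) = 3·(-849) - 3 = -2550

-2550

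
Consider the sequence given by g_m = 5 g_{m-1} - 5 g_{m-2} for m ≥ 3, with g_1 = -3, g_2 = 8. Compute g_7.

g_3 = 5*8 - 5*(-3) = 55
g_4 = 5*55 - 5*8 = 235
g_5 = 5*235 - 5*55 = 900
g_6 = 5*900 - 5*235 = 3325
g_7 = 5*3325 - 5*900 = 12125

12125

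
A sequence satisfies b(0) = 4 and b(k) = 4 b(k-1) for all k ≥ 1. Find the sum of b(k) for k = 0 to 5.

5460

b(1) = 4·4 = 16
b(2) = 4·16 = 64
b(3) = 4·64 = 256
b(4) = 4·256 = 1024
b(5) = 4·1024 = 4096
Sum = 4 + 16 + 64 + 256 + 1024 + 4096 = 5460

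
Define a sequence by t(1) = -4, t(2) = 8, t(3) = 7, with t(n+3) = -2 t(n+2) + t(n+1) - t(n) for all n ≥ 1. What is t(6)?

t(4) = -2*7 + 8 - (-4) = -2
t(5) = -2*(-2) + 7 - 8 = 3
t(6) = -2*3 + (-2) - 7 = -15

-15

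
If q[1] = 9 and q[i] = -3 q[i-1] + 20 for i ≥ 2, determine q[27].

The fixed point is 20/(1 + 3) = 5, so q[i] - 5 = -3(q[i-1] - 5).
Hence q[i] = 4·(-3)^{i-1} + 5.
q[27] = 4·(-3)^{26} + 5 = 4·2541865828329 + 5 = 10167463313321.

10167463313321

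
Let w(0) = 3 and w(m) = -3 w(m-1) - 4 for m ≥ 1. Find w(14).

The fixed point is -4/(1 + 3) = -1, so w(m) + 1 = -3(w(m-1) + 1).
Hence w(m) = 4·(-3)^m - 1.
w(14) = 4·(-3)^{14} - 1 = 4·4782969 - 1 = 19131875.

19131875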